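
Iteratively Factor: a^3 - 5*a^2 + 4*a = (a)*(a^2 - 5*a + 4) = a*(a - 4)*(a - 1)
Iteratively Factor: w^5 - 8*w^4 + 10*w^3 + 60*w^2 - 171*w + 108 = (w - 3)*(w^4 - 5*w^3 - 5*w^2 + 45*w - 36) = (w - 4)*(w - 3)*(w^3 - w^2 - 9*w + 9) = (w - 4)*(w - 3)*(w - 1)*(w^2 - 9) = (w - 4)*(w - 3)*(w - 1)*(w + 3)*(w - 3)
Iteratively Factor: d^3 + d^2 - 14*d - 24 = (d + 3)*(d^2 - 2*d - 8) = (d + 2)*(d + 3)*(d - 4)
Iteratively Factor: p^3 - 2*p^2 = (p)*(p^2 - 2*p) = p*(p - 2)*(p)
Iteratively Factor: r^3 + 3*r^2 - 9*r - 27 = (r + 3)*(r^2 - 9) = (r - 3)*(r + 3)*(r + 3)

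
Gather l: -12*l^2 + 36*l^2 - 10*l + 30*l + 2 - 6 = 24*l^2 + 20*l - 4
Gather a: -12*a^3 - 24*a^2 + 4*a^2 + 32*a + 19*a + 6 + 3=-12*a^3 - 20*a^2 + 51*a + 9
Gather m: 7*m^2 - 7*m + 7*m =7*m^2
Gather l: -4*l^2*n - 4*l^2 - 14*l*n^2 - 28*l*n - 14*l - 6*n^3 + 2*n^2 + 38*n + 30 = l^2*(-4*n - 4) + l*(-14*n^2 - 28*n - 14) - 6*n^3 + 2*n^2 + 38*n + 30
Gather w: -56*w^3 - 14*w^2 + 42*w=-56*w^3 - 14*w^2 + 42*w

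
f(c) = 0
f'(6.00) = 0.00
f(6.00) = 0.00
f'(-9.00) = 0.00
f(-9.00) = 0.00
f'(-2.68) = 0.00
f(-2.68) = 0.00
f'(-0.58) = 0.00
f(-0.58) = 0.00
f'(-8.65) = 0.00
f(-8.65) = 0.00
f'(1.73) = 0.00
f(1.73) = 0.00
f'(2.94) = 0.00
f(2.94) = 0.00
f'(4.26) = 0.00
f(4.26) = 0.00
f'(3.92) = 0.00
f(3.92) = 0.00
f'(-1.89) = 0.00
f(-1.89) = 0.00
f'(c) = 0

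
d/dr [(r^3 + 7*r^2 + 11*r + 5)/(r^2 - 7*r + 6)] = (r^4 - 14*r^3 - 42*r^2 + 74*r + 101)/(r^4 - 14*r^3 + 61*r^2 - 84*r + 36)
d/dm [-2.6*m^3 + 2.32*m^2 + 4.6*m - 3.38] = -7.8*m^2 + 4.64*m + 4.6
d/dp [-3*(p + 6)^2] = -6*p - 36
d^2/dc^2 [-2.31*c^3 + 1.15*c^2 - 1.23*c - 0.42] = 2.3 - 13.86*c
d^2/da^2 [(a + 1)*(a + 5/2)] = 2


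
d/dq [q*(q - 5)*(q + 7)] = 3*q^2 + 4*q - 35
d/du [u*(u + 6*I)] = 2*u + 6*I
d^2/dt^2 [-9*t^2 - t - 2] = -18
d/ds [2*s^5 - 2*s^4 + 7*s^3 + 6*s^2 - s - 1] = 10*s^4 - 8*s^3 + 21*s^2 + 12*s - 1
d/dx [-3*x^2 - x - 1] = -6*x - 1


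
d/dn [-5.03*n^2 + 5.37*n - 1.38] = 5.37 - 10.06*n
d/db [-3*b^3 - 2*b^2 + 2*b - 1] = -9*b^2 - 4*b + 2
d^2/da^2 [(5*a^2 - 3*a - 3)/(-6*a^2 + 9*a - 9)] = 6*(-2*a^3 + 14*a^2 - 12*a - 1)/(8*a^6 - 36*a^5 + 90*a^4 - 135*a^3 + 135*a^2 - 81*a + 27)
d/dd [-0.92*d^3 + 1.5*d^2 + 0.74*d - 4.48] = -2.76*d^2 + 3.0*d + 0.74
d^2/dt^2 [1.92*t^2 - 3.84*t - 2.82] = 3.84000000000000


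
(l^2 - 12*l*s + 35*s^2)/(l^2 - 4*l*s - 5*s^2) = (l - 7*s)/(l + s)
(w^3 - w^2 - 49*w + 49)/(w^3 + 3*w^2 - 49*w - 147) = (w - 1)/(w + 3)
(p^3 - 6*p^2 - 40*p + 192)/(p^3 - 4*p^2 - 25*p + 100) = (p^2 - 2*p - 48)/(p^2 - 25)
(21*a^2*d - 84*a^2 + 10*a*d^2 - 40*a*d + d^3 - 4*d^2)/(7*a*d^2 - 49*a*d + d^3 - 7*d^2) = (3*a*d - 12*a + d^2 - 4*d)/(d*(d - 7))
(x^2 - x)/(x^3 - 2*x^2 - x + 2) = x/(x^2 - x - 2)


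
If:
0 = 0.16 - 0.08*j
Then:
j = 2.00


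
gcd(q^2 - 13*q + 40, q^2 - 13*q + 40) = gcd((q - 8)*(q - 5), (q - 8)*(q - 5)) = q^2 - 13*q + 40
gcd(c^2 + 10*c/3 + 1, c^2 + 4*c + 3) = c + 3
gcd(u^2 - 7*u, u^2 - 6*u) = u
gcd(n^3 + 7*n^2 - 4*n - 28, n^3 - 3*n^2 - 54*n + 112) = n^2 + 5*n - 14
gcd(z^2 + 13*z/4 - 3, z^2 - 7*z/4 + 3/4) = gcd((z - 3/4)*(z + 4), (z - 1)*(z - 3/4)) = z - 3/4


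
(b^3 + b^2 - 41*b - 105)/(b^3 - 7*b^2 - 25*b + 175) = (b + 3)/(b - 5)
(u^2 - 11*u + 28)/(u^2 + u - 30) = (u^2 - 11*u + 28)/(u^2 + u - 30)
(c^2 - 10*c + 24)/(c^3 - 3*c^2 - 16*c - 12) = (c - 4)/(c^2 + 3*c + 2)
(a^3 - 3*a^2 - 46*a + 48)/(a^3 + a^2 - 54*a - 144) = (a - 1)/(a + 3)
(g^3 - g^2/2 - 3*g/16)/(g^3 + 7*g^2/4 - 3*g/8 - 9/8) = g*(4*g + 1)/(2*(2*g^2 + 5*g + 3))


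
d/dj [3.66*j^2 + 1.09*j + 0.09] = 7.32*j + 1.09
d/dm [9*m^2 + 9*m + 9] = 18*m + 9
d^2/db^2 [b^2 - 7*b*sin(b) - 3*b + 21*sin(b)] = 7*b*sin(b) - 21*sin(b) - 14*cos(b) + 2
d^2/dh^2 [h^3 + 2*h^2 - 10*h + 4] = 6*h + 4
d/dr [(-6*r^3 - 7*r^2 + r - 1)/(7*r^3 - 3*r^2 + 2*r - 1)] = (67*r^4 - 38*r^3 + 28*r^2 + 8*r + 1)/(49*r^6 - 42*r^5 + 37*r^4 - 26*r^3 + 10*r^2 - 4*r + 1)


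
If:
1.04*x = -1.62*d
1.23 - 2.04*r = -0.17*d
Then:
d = -0.641975308641975*x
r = 0.602941176470588 - 0.0534979423868313*x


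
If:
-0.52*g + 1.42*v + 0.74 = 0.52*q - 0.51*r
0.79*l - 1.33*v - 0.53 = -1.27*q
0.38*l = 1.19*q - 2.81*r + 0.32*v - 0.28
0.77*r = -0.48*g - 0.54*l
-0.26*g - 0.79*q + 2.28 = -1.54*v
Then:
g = 1.35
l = -4.04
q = 3.49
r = 1.99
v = 0.54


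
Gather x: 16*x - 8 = 16*x - 8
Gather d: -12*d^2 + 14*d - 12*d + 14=-12*d^2 + 2*d + 14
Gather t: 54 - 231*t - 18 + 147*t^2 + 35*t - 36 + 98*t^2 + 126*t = 245*t^2 - 70*t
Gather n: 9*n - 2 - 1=9*n - 3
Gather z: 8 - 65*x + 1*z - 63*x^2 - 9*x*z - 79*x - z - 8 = -63*x^2 - 9*x*z - 144*x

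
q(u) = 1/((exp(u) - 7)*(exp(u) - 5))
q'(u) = -exp(u)/((exp(u) - 7)*(exp(u) - 5)^2) - exp(u)/((exp(u) - 7)^2*(exp(u) - 5)) = 2*(6 - exp(u))*exp(u)/(exp(4*u) - 24*exp(3*u) + 214*exp(2*u) - 840*exp(u) + 1225)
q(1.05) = 0.11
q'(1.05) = 0.23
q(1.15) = 0.14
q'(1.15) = 0.36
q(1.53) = 1.10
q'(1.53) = 15.43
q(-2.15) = 0.03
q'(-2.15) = 0.00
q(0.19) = 0.05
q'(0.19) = 0.02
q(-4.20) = 0.03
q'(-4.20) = 0.00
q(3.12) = 0.00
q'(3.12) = -0.01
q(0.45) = 0.05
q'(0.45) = 0.04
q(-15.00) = 0.03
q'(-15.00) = 0.00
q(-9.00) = 0.03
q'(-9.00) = 0.00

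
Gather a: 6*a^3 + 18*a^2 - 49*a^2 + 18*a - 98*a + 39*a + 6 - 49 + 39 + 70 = 6*a^3 - 31*a^2 - 41*a + 66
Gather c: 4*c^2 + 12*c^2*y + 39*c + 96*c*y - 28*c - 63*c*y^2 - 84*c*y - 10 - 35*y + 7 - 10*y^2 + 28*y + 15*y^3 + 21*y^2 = c^2*(12*y + 4) + c*(-63*y^2 + 12*y + 11) + 15*y^3 + 11*y^2 - 7*y - 3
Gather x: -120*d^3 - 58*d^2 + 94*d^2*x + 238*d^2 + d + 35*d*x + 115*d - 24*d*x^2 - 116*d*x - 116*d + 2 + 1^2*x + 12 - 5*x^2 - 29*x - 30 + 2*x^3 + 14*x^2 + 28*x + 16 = -120*d^3 + 180*d^2 + 2*x^3 + x^2*(9 - 24*d) + x*(94*d^2 - 81*d)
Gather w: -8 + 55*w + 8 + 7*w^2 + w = 7*w^2 + 56*w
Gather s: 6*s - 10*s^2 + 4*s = -10*s^2 + 10*s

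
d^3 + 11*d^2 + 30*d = d*(d + 5)*(d + 6)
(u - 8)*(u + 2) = u^2 - 6*u - 16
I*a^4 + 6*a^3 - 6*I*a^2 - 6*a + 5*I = (a - 1)*(a - 5*I)*(a - I)*(I*a + I)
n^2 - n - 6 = (n - 3)*(n + 2)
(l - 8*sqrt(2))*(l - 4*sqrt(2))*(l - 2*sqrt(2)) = l^3 - 14*sqrt(2)*l^2 + 112*l - 128*sqrt(2)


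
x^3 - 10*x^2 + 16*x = x*(x - 8)*(x - 2)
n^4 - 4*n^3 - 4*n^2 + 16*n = n*(n - 4)*(n - 2)*(n + 2)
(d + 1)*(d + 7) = d^2 + 8*d + 7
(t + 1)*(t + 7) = t^2 + 8*t + 7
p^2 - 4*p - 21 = (p - 7)*(p + 3)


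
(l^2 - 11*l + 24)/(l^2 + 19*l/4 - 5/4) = 4*(l^2 - 11*l + 24)/(4*l^2 + 19*l - 5)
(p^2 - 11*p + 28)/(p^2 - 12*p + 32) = (p - 7)/(p - 8)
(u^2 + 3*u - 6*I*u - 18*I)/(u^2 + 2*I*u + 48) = (u + 3)/(u + 8*I)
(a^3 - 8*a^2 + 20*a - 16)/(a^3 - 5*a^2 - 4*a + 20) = (a^2 - 6*a + 8)/(a^2 - 3*a - 10)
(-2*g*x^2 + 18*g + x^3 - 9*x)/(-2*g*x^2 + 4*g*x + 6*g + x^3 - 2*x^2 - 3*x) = (x + 3)/(x + 1)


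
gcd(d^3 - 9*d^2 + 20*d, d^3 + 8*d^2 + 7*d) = d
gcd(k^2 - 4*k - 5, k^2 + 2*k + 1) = k + 1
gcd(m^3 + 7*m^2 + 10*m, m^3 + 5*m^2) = m^2 + 5*m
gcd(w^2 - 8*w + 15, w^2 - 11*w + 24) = w - 3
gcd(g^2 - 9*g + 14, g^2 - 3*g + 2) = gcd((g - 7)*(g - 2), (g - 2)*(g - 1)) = g - 2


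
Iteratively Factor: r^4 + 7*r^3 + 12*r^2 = (r)*(r^3 + 7*r^2 + 12*r) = r*(r + 4)*(r^2 + 3*r) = r*(r + 3)*(r + 4)*(r)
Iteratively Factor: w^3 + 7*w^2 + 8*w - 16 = (w - 1)*(w^2 + 8*w + 16) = (w - 1)*(w + 4)*(w + 4)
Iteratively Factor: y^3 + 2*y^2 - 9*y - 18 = (y + 2)*(y^2 - 9) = (y + 2)*(y + 3)*(y - 3)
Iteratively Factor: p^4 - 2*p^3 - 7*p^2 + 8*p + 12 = (p + 2)*(p^3 - 4*p^2 + p + 6) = (p + 1)*(p + 2)*(p^2 - 5*p + 6) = (p - 2)*(p + 1)*(p + 2)*(p - 3)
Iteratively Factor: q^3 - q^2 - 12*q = (q + 3)*(q^2 - 4*q) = (q - 4)*(q + 3)*(q)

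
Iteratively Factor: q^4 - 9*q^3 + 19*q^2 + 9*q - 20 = (q + 1)*(q^3 - 10*q^2 + 29*q - 20) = (q - 1)*(q + 1)*(q^2 - 9*q + 20) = (q - 5)*(q - 1)*(q + 1)*(q - 4)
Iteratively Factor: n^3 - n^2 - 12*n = (n + 3)*(n^2 - 4*n) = n*(n + 3)*(n - 4)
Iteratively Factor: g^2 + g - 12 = (g + 4)*(g - 3)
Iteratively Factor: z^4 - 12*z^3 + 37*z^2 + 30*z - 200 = (z - 4)*(z^3 - 8*z^2 + 5*z + 50) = (z - 5)*(z - 4)*(z^2 - 3*z - 10) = (z - 5)^2*(z - 4)*(z + 2)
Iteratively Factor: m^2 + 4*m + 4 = (m + 2)*(m + 2)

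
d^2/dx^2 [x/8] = 0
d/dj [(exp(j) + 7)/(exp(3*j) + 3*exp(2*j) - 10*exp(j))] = 2*(-exp(3*j) - 12*exp(2*j) - 21*exp(j) + 35)*exp(-j)/(exp(4*j) + 6*exp(3*j) - 11*exp(2*j) - 60*exp(j) + 100)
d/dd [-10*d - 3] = -10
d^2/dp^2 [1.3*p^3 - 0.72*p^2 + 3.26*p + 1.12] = 7.8*p - 1.44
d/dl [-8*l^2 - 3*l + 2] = -16*l - 3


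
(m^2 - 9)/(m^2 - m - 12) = (m - 3)/(m - 4)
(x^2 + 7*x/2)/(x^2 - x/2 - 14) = x/(x - 4)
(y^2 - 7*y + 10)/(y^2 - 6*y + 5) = (y - 2)/(y - 1)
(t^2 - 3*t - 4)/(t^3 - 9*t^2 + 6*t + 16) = (t - 4)/(t^2 - 10*t + 16)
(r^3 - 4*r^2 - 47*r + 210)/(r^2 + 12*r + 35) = (r^2 - 11*r + 30)/(r + 5)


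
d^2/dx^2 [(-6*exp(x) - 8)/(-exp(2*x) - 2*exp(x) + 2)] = (6*exp(4*x) + 20*exp(3*x) + 120*exp(2*x) + 120*exp(x) + 56)*exp(x)/(exp(6*x) + 6*exp(5*x) + 6*exp(4*x) - 16*exp(3*x) - 12*exp(2*x) + 24*exp(x) - 8)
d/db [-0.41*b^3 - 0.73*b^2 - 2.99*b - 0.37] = -1.23*b^2 - 1.46*b - 2.99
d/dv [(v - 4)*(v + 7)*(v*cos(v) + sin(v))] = -(v - 4)*(v + 7)*(v*sin(v) - 2*cos(v)) + (v - 4)*(v*cos(v) + sin(v)) + (v + 7)*(v*cos(v) + sin(v))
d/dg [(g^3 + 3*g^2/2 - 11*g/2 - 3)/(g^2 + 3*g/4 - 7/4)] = 2*(8*g^4 + 12*g^3 + 11*g^2 + 6*g + 95)/(16*g^4 + 24*g^3 - 47*g^2 - 42*g + 49)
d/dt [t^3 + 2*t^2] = t*(3*t + 4)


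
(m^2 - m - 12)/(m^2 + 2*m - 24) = (m + 3)/(m + 6)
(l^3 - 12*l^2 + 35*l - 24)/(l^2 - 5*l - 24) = (l^2 - 4*l + 3)/(l + 3)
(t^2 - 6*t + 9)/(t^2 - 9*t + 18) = (t - 3)/(t - 6)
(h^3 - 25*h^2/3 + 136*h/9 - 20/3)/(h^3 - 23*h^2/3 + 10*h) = (h - 2/3)/h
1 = 1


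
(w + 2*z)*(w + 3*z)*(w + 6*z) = w^3 + 11*w^2*z + 36*w*z^2 + 36*z^3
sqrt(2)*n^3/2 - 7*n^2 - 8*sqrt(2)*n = n*(n - 8*sqrt(2))*(sqrt(2)*n/2 + 1)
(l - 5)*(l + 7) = l^2 + 2*l - 35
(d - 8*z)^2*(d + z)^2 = d^4 - 14*d^3*z + 33*d^2*z^2 + 112*d*z^3 + 64*z^4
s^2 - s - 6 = (s - 3)*(s + 2)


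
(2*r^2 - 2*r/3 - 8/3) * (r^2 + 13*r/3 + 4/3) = 2*r^4 + 8*r^3 - 26*r^2/9 - 112*r/9 - 32/9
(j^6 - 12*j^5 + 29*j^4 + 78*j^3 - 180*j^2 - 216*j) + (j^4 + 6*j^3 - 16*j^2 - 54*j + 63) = j^6 - 12*j^5 + 30*j^4 + 84*j^3 - 196*j^2 - 270*j + 63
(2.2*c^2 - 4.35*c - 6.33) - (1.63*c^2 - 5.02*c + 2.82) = 0.57*c^2 + 0.67*c - 9.15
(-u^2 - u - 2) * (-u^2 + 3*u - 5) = u^4 - 2*u^3 + 4*u^2 - u + 10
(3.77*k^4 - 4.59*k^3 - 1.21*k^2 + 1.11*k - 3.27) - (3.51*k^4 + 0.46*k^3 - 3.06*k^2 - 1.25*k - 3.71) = 0.26*k^4 - 5.05*k^3 + 1.85*k^2 + 2.36*k + 0.44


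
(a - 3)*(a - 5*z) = a^2 - 5*a*z - 3*a + 15*z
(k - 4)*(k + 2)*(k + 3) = k^3 + k^2 - 14*k - 24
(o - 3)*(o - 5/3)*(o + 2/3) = o^3 - 4*o^2 + 17*o/9 + 10/3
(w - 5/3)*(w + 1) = w^2 - 2*w/3 - 5/3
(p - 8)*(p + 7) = p^2 - p - 56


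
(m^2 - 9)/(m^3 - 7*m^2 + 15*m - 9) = (m + 3)/(m^2 - 4*m + 3)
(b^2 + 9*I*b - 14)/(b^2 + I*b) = (b^2 + 9*I*b - 14)/(b*(b + I))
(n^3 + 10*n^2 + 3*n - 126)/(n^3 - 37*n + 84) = (n + 6)/(n - 4)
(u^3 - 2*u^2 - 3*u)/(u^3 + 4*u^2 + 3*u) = (u - 3)/(u + 3)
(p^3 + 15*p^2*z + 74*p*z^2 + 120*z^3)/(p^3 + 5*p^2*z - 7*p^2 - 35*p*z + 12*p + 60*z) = (p^2 + 10*p*z + 24*z^2)/(p^2 - 7*p + 12)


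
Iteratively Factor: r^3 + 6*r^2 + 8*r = (r + 4)*(r^2 + 2*r) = (r + 2)*(r + 4)*(r)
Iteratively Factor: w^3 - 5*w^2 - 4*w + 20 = (w - 2)*(w^2 - 3*w - 10) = (w - 2)*(w + 2)*(w - 5)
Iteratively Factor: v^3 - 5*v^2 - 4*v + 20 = (v - 5)*(v^2 - 4) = (v - 5)*(v - 2)*(v + 2)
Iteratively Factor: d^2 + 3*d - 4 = (d - 1)*(d + 4)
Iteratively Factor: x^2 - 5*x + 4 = (x - 4)*(x - 1)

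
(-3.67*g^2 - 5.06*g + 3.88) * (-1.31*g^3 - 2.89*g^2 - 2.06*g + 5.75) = 4.8077*g^5 + 17.2349*g^4 + 17.1008*g^3 - 21.8921*g^2 - 37.0878*g + 22.31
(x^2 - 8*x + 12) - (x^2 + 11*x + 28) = -19*x - 16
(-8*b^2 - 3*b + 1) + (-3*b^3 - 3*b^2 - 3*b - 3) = -3*b^3 - 11*b^2 - 6*b - 2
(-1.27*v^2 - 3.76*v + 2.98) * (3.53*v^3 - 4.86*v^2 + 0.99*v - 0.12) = -4.4831*v^5 - 7.1006*v^4 + 27.5357*v^3 - 18.0528*v^2 + 3.4014*v - 0.3576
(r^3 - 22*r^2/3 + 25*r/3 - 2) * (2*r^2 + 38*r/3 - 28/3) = 2*r^5 - 2*r^4 - 770*r^3/9 + 170*r^2 - 928*r/9 + 56/3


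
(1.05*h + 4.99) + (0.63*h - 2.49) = 1.68*h + 2.5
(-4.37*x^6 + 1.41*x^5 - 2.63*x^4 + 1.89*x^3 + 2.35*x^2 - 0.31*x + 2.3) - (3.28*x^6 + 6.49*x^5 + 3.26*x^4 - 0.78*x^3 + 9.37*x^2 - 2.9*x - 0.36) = -7.65*x^6 - 5.08*x^5 - 5.89*x^4 + 2.67*x^3 - 7.02*x^2 + 2.59*x + 2.66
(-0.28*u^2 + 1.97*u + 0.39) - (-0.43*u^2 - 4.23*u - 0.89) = 0.15*u^2 + 6.2*u + 1.28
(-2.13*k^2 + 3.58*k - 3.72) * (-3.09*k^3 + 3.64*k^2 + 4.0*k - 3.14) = 6.5817*k^5 - 18.8154*k^4 + 16.006*k^3 + 7.4674*k^2 - 26.1212*k + 11.6808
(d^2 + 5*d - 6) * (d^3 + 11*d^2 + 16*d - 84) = d^5 + 16*d^4 + 65*d^3 - 70*d^2 - 516*d + 504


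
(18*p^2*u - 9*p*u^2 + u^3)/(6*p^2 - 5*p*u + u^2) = u*(6*p - u)/(2*p - u)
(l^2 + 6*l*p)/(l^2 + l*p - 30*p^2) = l/(l - 5*p)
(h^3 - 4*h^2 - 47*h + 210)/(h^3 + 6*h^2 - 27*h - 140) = (h - 6)/(h + 4)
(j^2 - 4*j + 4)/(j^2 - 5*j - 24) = (-j^2 + 4*j - 4)/(-j^2 + 5*j + 24)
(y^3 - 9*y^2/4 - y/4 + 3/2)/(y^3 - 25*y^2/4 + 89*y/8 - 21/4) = 2*(4*y^2 - y - 3)/(8*y^2 - 34*y + 21)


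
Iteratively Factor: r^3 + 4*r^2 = (r)*(r^2 + 4*r) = r^2*(r + 4)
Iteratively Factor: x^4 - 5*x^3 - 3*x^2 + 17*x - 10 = (x - 1)*(x^3 - 4*x^2 - 7*x + 10) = (x - 5)*(x - 1)*(x^2 + x - 2) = (x - 5)*(x - 1)^2*(x + 2)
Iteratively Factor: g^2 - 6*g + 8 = (g - 2)*(g - 4)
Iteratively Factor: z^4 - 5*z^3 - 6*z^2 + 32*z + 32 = (z + 1)*(z^3 - 6*z^2 + 32) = (z - 4)*(z + 1)*(z^2 - 2*z - 8) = (z - 4)^2*(z + 1)*(z + 2)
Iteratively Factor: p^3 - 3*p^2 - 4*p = (p + 1)*(p^2 - 4*p) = (p - 4)*(p + 1)*(p)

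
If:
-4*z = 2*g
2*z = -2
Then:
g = 2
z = -1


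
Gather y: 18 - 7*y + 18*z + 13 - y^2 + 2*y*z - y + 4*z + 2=-y^2 + y*(2*z - 8) + 22*z + 33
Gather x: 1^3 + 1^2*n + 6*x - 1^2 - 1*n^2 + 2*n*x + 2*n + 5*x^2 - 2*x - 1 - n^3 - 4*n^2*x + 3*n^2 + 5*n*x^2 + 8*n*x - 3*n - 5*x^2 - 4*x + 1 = -n^3 + 2*n^2 + 5*n*x^2 + x*(-4*n^2 + 10*n)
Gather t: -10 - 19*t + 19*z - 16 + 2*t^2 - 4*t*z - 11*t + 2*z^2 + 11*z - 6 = 2*t^2 + t*(-4*z - 30) + 2*z^2 + 30*z - 32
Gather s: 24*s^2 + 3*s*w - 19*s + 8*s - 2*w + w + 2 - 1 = 24*s^2 + s*(3*w - 11) - w + 1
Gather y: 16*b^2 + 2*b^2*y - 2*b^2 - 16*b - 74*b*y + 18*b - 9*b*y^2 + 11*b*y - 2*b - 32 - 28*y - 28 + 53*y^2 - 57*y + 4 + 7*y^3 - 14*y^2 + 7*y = 14*b^2 + 7*y^3 + y^2*(39 - 9*b) + y*(2*b^2 - 63*b - 78) - 56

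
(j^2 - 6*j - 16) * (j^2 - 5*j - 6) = j^4 - 11*j^3 + 8*j^2 + 116*j + 96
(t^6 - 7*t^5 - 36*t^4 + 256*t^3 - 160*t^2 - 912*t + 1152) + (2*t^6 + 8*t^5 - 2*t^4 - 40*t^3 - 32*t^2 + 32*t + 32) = 3*t^6 + t^5 - 38*t^4 + 216*t^3 - 192*t^2 - 880*t + 1184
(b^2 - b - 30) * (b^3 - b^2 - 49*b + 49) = b^5 - 2*b^4 - 78*b^3 + 128*b^2 + 1421*b - 1470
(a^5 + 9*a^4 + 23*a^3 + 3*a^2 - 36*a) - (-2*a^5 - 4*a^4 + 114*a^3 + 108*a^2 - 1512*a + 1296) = 3*a^5 + 13*a^4 - 91*a^3 - 105*a^2 + 1476*a - 1296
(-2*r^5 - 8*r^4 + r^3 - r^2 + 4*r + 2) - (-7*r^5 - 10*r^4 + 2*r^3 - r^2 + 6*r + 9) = 5*r^5 + 2*r^4 - r^3 - 2*r - 7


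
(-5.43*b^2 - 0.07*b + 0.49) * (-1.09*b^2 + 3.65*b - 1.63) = 5.9187*b^4 - 19.7432*b^3 + 8.0613*b^2 + 1.9026*b - 0.7987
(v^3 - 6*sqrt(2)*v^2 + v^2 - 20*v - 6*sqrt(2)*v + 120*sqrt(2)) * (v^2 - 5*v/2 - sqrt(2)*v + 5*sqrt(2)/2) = v^5 - 7*sqrt(2)*v^4 - 3*v^4/2 - 21*v^3/2 + 21*sqrt(2)*v^3/2 + 32*v^2 + 315*sqrt(2)*v^2/2 - 350*sqrt(2)*v - 270*v + 600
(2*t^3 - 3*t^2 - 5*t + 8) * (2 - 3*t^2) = -6*t^5 + 9*t^4 + 19*t^3 - 30*t^2 - 10*t + 16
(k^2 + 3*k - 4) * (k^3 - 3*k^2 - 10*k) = k^5 - 23*k^3 - 18*k^2 + 40*k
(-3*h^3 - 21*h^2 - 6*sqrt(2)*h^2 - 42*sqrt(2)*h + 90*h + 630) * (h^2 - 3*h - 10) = -3*h^5 - 12*h^4 - 6*sqrt(2)*h^4 - 24*sqrt(2)*h^3 + 183*h^3 + 186*sqrt(2)*h^2 + 570*h^2 - 2790*h + 420*sqrt(2)*h - 6300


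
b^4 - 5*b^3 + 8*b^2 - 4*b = b*(b - 2)^2*(b - 1)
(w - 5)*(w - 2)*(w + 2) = w^3 - 5*w^2 - 4*w + 20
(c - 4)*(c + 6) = c^2 + 2*c - 24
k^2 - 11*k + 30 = (k - 6)*(k - 5)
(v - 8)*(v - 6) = v^2 - 14*v + 48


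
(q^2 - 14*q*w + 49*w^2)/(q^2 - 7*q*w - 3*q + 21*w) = (q - 7*w)/(q - 3)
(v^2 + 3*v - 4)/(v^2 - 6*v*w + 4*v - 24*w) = (v - 1)/(v - 6*w)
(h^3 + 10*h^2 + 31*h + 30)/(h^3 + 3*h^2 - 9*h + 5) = (h^2 + 5*h + 6)/(h^2 - 2*h + 1)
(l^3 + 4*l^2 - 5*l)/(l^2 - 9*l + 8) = l*(l + 5)/(l - 8)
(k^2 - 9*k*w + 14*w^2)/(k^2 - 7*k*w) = (k - 2*w)/k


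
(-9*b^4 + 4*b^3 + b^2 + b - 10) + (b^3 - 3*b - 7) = -9*b^4 + 5*b^3 + b^2 - 2*b - 17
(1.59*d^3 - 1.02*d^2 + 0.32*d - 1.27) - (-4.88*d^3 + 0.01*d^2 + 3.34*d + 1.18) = 6.47*d^3 - 1.03*d^2 - 3.02*d - 2.45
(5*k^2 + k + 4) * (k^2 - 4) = 5*k^4 + k^3 - 16*k^2 - 4*k - 16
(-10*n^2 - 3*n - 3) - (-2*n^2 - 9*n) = -8*n^2 + 6*n - 3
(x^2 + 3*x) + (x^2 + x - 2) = 2*x^2 + 4*x - 2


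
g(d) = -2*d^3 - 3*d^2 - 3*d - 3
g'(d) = -6*d^2 - 6*d - 3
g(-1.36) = 0.56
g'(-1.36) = -5.94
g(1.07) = -12.09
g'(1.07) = -16.29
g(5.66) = -478.73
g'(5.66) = -229.17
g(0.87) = -9.20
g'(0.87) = -12.76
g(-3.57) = 60.47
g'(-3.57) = -58.05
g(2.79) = -78.16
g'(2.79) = -66.44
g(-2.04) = 7.61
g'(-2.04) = -15.73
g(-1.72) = 3.46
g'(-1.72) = -10.43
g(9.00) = -1731.00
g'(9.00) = -543.00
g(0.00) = -3.00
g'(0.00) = -3.00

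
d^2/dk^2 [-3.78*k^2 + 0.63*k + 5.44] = -7.56000000000000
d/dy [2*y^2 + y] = 4*y + 1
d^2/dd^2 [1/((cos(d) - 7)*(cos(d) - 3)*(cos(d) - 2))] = (-682*(1 - cos(d)^2)^2 + 12*sin(d)^6 + 3*cos(d)^6 + 132*cos(d)^5 + 906*cos(d)^3 + 117*cos(d)^2 - 4422*cos(d) + 3024)/((cos(d) - 7)^3*(cos(d) - 3)^3*(cos(d) - 2)^3)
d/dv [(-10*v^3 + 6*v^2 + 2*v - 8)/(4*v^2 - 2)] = (-10*v^4 + 13*v^2 + 10*v - 1)/(4*v^4 - 4*v^2 + 1)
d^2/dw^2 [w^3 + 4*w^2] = 6*w + 8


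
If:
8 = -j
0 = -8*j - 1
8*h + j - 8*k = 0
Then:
No Solution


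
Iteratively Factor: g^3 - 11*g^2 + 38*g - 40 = (g - 2)*(g^2 - 9*g + 20) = (g - 4)*(g - 2)*(g - 5)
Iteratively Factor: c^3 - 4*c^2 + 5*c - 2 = (c - 1)*(c^2 - 3*c + 2) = (c - 1)^2*(c - 2)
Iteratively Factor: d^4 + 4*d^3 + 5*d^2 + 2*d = (d + 2)*(d^3 + 2*d^2 + d) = (d + 1)*(d + 2)*(d^2 + d) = d*(d + 1)*(d + 2)*(d + 1)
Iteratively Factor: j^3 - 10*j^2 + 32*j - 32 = (j - 4)*(j^2 - 6*j + 8) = (j - 4)^2*(j - 2)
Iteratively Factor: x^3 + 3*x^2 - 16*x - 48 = (x - 4)*(x^2 + 7*x + 12) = (x - 4)*(x + 4)*(x + 3)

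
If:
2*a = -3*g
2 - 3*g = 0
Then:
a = -1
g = 2/3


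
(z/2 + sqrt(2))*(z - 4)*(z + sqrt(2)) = z^3/2 - 2*z^2 + 3*sqrt(2)*z^2/2 - 6*sqrt(2)*z + 2*z - 8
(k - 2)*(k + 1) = k^2 - k - 2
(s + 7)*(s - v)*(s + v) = s^3 + 7*s^2 - s*v^2 - 7*v^2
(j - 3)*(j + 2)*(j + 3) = j^3 + 2*j^2 - 9*j - 18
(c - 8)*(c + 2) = c^2 - 6*c - 16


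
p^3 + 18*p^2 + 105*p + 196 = (p + 4)*(p + 7)^2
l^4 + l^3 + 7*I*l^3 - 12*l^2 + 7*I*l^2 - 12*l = l*(l + 1)*(l + 3*I)*(l + 4*I)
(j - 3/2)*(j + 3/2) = j^2 - 9/4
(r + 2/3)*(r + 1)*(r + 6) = r^3 + 23*r^2/3 + 32*r/3 + 4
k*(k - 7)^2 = k^3 - 14*k^2 + 49*k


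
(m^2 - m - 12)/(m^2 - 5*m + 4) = (m + 3)/(m - 1)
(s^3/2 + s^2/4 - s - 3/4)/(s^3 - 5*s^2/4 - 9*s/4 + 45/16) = 4*(s^2 + 2*s + 1)/(8*s^2 + 2*s - 15)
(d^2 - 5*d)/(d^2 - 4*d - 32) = d*(5 - d)/(-d^2 + 4*d + 32)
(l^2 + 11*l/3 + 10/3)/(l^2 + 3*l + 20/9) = 3*(l + 2)/(3*l + 4)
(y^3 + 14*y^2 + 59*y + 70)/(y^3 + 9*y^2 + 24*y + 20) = (y + 7)/(y + 2)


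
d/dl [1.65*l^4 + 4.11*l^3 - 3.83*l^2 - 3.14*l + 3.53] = 6.6*l^3 + 12.33*l^2 - 7.66*l - 3.14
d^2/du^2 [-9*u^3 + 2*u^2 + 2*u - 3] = 4 - 54*u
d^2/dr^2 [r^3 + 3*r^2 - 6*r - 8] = 6*r + 6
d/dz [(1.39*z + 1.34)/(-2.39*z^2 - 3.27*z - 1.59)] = (3.3221*z^2 + 6.4052*z + 2.1717)/(5.7121*z^4 + 15.6306*z^3 + 18.2931*z^2 + 10.3986*z + 2.5281)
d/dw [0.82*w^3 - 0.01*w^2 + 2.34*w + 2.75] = 2.46*w^2 - 0.02*w + 2.34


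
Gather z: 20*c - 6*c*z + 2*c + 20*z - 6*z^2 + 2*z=22*c - 6*z^2 + z*(22 - 6*c)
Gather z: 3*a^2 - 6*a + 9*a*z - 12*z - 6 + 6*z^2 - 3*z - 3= 3*a^2 - 6*a + 6*z^2 + z*(9*a - 15) - 9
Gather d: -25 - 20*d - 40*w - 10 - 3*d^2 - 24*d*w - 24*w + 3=-3*d^2 + d*(-24*w - 20) - 64*w - 32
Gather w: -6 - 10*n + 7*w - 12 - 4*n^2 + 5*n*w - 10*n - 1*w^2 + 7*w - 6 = -4*n^2 - 20*n - w^2 + w*(5*n + 14) - 24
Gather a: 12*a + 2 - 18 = 12*a - 16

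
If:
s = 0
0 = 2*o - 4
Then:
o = 2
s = 0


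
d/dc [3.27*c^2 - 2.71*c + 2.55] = 6.54*c - 2.71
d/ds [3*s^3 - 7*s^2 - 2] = s*(9*s - 14)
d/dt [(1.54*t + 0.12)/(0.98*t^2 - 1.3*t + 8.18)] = (-1.5092*t^2 - 0.2352*t + 12.7532)/(0.9604*t^4 - 2.548*t^3 + 17.7228*t^2 - 21.268*t + 66.9124)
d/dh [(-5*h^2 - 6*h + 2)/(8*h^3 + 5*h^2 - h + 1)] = (40*h^4 + 96*h^3 - 13*h^2 - 30*h - 4)/(64*h^6 + 80*h^5 + 9*h^4 + 6*h^3 + 11*h^2 - 2*h + 1)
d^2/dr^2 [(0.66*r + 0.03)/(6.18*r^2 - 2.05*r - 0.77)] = ((2.3352 - 24.4728*r)*(-6.18*r^2 + 2.05*r + 0.77) - (0.66*r + 0.03)*(12.36*r - 2.05)*(24.72*r - 4.1))/(-6.18*r^2 + 2.05*r + 0.77)^3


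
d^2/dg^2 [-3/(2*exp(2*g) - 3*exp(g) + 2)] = 3*(-2*(4*exp(g) - 3)^2*exp(g) + (8*exp(g) - 3)*(2*exp(2*g) - 3*exp(g) + 2))*exp(g)/(2*exp(2*g) - 3*exp(g) + 2)^3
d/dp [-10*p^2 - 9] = -20*p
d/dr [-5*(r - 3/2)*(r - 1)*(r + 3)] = -15*r^2 - 5*r + 30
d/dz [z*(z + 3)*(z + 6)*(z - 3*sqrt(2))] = 4*z^3 - 9*sqrt(2)*z^2 + 27*z^2 - 54*sqrt(2)*z + 36*z - 54*sqrt(2)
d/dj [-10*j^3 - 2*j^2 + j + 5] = -30*j^2 - 4*j + 1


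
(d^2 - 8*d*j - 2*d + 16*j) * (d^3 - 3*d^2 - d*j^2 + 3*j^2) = d^5 - 8*d^4*j - 5*d^4 - d^3*j^2 + 40*d^3*j + 6*d^3 + 8*d^2*j^3 + 5*d^2*j^2 - 48*d^2*j - 40*d*j^3 - 6*d*j^2 + 48*j^3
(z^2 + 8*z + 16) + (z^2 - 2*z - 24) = 2*z^2 + 6*z - 8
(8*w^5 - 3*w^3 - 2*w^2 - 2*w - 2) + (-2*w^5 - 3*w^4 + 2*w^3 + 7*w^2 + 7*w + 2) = 6*w^5 - 3*w^4 - w^3 + 5*w^2 + 5*w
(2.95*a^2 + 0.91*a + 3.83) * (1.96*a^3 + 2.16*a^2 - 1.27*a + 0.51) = 5.782*a^5 + 8.1556*a^4 + 5.7259*a^3 + 8.6216*a^2 - 4.4*a + 1.9533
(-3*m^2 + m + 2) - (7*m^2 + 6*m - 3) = -10*m^2 - 5*m + 5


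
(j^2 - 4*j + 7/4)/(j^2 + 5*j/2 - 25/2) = (4*j^2 - 16*j + 7)/(2*(2*j^2 + 5*j - 25))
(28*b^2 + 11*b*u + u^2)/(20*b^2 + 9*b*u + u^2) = (7*b + u)/(5*b + u)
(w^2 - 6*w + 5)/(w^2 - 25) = (w - 1)/(w + 5)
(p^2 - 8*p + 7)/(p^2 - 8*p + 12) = (p^2 - 8*p + 7)/(p^2 - 8*p + 12)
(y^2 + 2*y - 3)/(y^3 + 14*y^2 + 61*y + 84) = (y - 1)/(y^2 + 11*y + 28)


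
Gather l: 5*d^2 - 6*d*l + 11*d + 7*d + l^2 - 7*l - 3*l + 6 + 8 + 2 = 5*d^2 + 18*d + l^2 + l*(-6*d - 10) + 16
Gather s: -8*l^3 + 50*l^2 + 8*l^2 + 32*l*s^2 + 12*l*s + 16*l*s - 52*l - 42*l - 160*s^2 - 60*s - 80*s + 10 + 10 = -8*l^3 + 58*l^2 - 94*l + s^2*(32*l - 160) + s*(28*l - 140) + 20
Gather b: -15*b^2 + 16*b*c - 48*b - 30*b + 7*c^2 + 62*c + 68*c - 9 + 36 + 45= -15*b^2 + b*(16*c - 78) + 7*c^2 + 130*c + 72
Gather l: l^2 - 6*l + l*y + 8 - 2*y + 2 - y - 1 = l^2 + l*(y - 6) - 3*y + 9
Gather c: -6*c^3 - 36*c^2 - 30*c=-6*c^3 - 36*c^2 - 30*c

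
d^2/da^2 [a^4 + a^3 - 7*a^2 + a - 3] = 12*a^2 + 6*a - 14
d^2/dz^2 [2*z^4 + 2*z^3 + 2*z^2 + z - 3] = 24*z^2 + 12*z + 4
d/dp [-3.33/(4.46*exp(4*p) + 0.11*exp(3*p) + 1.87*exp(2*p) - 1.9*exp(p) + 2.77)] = (59.4072*exp(3*p) + 1.0989*exp(2*p) + 12.4542*exp(p) - 6.327)*exp(p)/(4.46*exp(4*p) + 0.11*exp(3*p) + 1.87*exp(2*p) - 1.9*exp(p) + 2.77)^2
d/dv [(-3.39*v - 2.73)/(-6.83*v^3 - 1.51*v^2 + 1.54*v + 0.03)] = (-46.3074*v^3 - 61.0566*v^2 - 8.2446*v + 4.1025)/(46.6489*v^6 + 20.6266*v^5 - 18.7563*v^4 - 5.0606*v^3 + 2.281*v^2 + 0.0924*v + 0.0009)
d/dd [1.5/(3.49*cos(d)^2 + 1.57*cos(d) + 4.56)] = (10.47*cos(d) + 2.355)*sin(d)/(3.49*cos(d)^2 + 1.57*cos(d) + 4.56)^2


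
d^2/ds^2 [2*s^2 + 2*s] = 4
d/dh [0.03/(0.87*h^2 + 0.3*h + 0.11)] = (-0.0522*h - 0.009)/(0.87*h^2 + 0.3*h + 0.11)^2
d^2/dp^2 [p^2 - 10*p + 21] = 2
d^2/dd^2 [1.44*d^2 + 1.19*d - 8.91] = 2.88000000000000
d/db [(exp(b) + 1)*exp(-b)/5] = -exp(-b)/5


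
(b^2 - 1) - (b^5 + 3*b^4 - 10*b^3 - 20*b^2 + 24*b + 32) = -b^5 - 3*b^4 + 10*b^3 + 21*b^2 - 24*b - 33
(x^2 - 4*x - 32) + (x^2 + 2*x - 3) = 2*x^2 - 2*x - 35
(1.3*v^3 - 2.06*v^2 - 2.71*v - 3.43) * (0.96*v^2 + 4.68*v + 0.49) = 1.248*v^5 + 4.1064*v^4 - 11.6054*v^3 - 16.985*v^2 - 17.3803*v - 1.6807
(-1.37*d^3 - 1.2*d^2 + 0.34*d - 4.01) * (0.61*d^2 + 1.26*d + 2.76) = -0.8357*d^5 - 2.4582*d^4 - 5.0858*d^3 - 5.3297*d^2 - 4.1142*d - 11.0676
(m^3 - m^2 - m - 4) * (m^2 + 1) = m^5 - m^4 - 5*m^2 - m - 4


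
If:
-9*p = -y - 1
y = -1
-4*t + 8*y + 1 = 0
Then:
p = 0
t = -7/4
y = -1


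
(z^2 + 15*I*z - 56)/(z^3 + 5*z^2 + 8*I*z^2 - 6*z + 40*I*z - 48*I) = (z + 7*I)/(z^2 + 5*z - 6)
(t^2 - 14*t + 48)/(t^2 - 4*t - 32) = (t - 6)/(t + 4)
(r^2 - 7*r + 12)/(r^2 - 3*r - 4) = (r - 3)/(r + 1)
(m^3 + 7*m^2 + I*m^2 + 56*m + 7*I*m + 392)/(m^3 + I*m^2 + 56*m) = (m + 7)/m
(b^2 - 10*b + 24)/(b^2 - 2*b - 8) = (b - 6)/(b + 2)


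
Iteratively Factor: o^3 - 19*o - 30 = (o + 3)*(o^2 - 3*o - 10) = (o + 2)*(o + 3)*(o - 5)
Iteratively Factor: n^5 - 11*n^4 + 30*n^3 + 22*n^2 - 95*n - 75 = (n - 5)*(n^4 - 6*n^3 + 22*n + 15) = (n - 5)*(n + 1)*(n^3 - 7*n^2 + 7*n + 15) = (n - 5)^2*(n + 1)*(n^2 - 2*n - 3) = (n - 5)^2*(n + 1)^2*(n - 3)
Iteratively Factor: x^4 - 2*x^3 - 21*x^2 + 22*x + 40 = (x - 2)*(x^3 - 21*x - 20) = (x - 5)*(x - 2)*(x^2 + 5*x + 4) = (x - 5)*(x - 2)*(x + 1)*(x + 4)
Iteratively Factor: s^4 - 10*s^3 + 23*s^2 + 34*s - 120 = (s + 2)*(s^3 - 12*s^2 + 47*s - 60) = (s - 5)*(s + 2)*(s^2 - 7*s + 12) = (s - 5)*(s - 3)*(s + 2)*(s - 4)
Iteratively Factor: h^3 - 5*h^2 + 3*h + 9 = (h - 3)*(h^2 - 2*h - 3) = (h - 3)*(h + 1)*(h - 3)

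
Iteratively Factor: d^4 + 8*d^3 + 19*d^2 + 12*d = (d)*(d^3 + 8*d^2 + 19*d + 12) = d*(d + 4)*(d^2 + 4*d + 3) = d*(d + 3)*(d + 4)*(d + 1)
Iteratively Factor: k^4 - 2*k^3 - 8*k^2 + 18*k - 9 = (k + 3)*(k^3 - 5*k^2 + 7*k - 3) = (k - 1)*(k + 3)*(k^2 - 4*k + 3) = (k - 1)^2*(k + 3)*(k - 3)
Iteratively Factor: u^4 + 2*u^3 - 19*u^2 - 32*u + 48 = (u + 3)*(u^3 - u^2 - 16*u + 16) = (u - 1)*(u + 3)*(u^2 - 16) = (u - 1)*(u + 3)*(u + 4)*(u - 4)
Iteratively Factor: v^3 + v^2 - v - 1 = (v + 1)*(v^2 - 1) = (v + 1)^2*(v - 1)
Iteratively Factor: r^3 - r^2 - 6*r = (r + 2)*(r^2 - 3*r) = r*(r + 2)*(r - 3)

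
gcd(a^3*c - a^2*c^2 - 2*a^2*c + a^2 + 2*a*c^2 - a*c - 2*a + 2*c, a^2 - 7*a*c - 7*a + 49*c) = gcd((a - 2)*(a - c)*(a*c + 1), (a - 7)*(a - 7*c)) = 1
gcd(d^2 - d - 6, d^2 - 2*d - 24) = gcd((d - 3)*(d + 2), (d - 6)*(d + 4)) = 1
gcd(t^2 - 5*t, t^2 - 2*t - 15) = t - 5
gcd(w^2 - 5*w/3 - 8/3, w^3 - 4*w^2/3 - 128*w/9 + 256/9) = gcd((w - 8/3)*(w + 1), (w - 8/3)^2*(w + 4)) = w - 8/3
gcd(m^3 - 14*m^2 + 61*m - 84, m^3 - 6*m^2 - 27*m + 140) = m^2 - 11*m + 28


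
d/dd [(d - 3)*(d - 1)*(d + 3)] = 3*d^2 - 2*d - 9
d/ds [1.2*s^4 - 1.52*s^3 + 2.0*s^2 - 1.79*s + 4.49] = 4.8*s^3 - 4.56*s^2 + 4.0*s - 1.79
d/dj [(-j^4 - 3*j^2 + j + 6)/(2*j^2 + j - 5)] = ((4*j + 1)*(j^4 + 3*j^2 - j - 6) + (2*j^2 + j - 5)*(-4*j^3 - 6*j + 1))/(2*j^2 + j - 5)^2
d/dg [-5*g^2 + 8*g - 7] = 8 - 10*g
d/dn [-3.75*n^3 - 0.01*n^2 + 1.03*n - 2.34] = -11.25*n^2 - 0.02*n + 1.03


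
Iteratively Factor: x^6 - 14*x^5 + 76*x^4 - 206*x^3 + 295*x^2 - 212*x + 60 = (x - 3)*(x^5 - 11*x^4 + 43*x^3 - 77*x^2 + 64*x - 20) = (x - 3)*(x - 2)*(x^4 - 9*x^3 + 25*x^2 - 27*x + 10) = (x - 3)*(x - 2)*(x - 1)*(x^3 - 8*x^2 + 17*x - 10) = (x - 3)*(x - 2)^2*(x - 1)*(x^2 - 6*x + 5) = (x - 5)*(x - 3)*(x - 2)^2*(x - 1)*(x - 1)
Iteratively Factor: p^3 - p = (p + 1)*(p^2 - p) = p*(p + 1)*(p - 1)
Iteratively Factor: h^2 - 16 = (h - 4)*(h + 4)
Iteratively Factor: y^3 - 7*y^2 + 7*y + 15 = (y - 5)*(y^2 - 2*y - 3) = (y - 5)*(y - 3)*(y + 1)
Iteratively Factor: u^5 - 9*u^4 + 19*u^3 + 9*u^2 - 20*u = (u - 1)*(u^4 - 8*u^3 + 11*u^2 + 20*u) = u*(u - 1)*(u^3 - 8*u^2 + 11*u + 20) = u*(u - 1)*(u + 1)*(u^2 - 9*u + 20) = u*(u - 5)*(u - 1)*(u + 1)*(u - 4)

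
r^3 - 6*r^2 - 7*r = r*(r - 7)*(r + 1)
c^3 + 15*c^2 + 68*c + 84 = (c + 2)*(c + 6)*(c + 7)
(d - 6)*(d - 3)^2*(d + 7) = d^4 - 5*d^3 - 39*d^2 + 261*d - 378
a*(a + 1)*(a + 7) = a^3 + 8*a^2 + 7*a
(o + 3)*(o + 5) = o^2 + 8*o + 15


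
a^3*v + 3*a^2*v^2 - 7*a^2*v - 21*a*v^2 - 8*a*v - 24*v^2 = (a - 8)*(a + 3*v)*(a*v + v)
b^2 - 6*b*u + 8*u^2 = (b - 4*u)*(b - 2*u)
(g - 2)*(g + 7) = g^2 + 5*g - 14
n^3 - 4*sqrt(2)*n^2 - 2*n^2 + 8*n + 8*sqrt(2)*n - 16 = (n - 2)*(n - 2*sqrt(2))^2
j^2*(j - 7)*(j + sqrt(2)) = j^4 - 7*j^3 + sqrt(2)*j^3 - 7*sqrt(2)*j^2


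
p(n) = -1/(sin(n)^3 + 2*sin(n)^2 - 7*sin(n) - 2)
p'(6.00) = -929.54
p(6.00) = -11.08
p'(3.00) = 0.73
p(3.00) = 0.34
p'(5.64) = -0.91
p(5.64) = -0.37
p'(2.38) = 0.07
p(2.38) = 0.18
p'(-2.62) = 2.07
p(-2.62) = -0.54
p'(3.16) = 2.02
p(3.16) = 0.53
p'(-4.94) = -0.00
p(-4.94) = 0.17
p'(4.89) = -0.04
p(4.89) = -0.17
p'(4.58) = 0.03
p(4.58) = -0.17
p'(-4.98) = -0.00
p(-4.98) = 0.17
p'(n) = -(-3*sin(n)^2*cos(n) - 4*sin(n)*cos(n) + 7*cos(n))/(sin(n)^3 + 2*sin(n)^2 - 7*sin(n) - 2)^2 = (3*sin(n)^2 + 4*sin(n) - 7)*cos(n)/(sin(n)^3 + 2*sin(n)^2 - 7*sin(n) - 2)^2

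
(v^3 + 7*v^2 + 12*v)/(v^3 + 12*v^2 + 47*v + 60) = v/(v + 5)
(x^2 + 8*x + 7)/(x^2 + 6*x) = (x^2 + 8*x + 7)/(x*(x + 6))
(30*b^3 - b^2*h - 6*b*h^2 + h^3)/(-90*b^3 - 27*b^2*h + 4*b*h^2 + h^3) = (-6*b^2 - b*h + h^2)/(18*b^2 + 9*b*h + h^2)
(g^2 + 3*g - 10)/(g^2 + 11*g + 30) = (g - 2)/(g + 6)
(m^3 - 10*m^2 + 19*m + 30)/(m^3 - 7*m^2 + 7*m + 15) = (m - 6)/(m - 3)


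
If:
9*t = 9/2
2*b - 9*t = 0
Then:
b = 9/4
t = 1/2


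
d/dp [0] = 0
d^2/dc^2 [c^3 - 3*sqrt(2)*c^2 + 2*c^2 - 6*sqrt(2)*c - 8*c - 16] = 6*c - 6*sqrt(2) + 4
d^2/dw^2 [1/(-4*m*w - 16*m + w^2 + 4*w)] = 2*(-4*m*w - 16*m + w^2 + 4*w - 4*(-2*m + w + 2)^2)/(4*m*w + 16*m - w^2 - 4*w)^3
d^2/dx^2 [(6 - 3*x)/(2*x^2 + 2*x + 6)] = 3*(-(x - 2)*(2*x + 1)^2 + (3*x - 1)*(x^2 + x + 3))/(x^2 + x + 3)^3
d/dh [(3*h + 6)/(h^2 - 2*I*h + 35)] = 3*(h^2 - 2*I*h - 2*(h + 2)*(h - I) + 35)/(h^2 - 2*I*h + 35)^2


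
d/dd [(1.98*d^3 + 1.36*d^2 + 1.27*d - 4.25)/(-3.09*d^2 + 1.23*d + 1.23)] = (-6.1182*d^4 + 4.8708*d^3 + 12.9033*d^2 - 22.9194*d + 6.7896)/(9.5481*d^4 - 7.6014*d^3 - 6.0885*d^2 + 3.0258*d + 1.5129)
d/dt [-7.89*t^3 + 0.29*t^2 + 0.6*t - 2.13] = -23.67*t^2 + 0.58*t + 0.6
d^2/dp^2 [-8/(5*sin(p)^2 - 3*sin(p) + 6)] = 8*(100*sin(p)^4 - 45*sin(p)^3 - 261*sin(p)^2 + 108*sin(p) + 42)/(5*sin(p)^2 - 3*sin(p) + 6)^3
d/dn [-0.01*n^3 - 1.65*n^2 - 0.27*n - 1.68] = -0.03*n^2 - 3.3*n - 0.27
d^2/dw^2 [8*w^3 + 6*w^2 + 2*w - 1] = 48*w + 12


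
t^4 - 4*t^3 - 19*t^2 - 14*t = t*(t - 7)*(t + 1)*(t + 2)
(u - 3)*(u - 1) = u^2 - 4*u + 3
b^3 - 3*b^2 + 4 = (b - 2)^2*(b + 1)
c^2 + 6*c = c*(c + 6)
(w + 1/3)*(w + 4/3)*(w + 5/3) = w^3 + 10*w^2/3 + 29*w/9 + 20/27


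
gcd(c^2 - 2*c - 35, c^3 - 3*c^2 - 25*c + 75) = c + 5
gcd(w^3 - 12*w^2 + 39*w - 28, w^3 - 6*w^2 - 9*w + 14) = w^2 - 8*w + 7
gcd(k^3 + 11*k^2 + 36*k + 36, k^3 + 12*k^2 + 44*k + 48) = k^2 + 8*k + 12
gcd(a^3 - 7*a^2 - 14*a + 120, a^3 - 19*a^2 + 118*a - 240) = a^2 - 11*a + 30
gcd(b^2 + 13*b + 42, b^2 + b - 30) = b + 6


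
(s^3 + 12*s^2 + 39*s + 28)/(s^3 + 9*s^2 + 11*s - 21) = (s^2 + 5*s + 4)/(s^2 + 2*s - 3)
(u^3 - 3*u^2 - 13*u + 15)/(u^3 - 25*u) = (u^2 + 2*u - 3)/(u*(u + 5))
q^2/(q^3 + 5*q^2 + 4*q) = q/(q^2 + 5*q + 4)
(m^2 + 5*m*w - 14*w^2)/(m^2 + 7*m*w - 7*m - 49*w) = (m - 2*w)/(m - 7)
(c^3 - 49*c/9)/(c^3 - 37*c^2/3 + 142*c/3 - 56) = c*(3*c + 7)/(3*(c^2 - 10*c + 24))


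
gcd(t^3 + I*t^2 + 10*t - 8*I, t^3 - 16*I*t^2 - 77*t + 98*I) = t - 2*I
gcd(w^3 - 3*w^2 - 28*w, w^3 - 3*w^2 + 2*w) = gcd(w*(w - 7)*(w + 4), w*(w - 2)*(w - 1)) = w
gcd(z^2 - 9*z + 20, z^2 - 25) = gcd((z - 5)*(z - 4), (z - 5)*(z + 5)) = z - 5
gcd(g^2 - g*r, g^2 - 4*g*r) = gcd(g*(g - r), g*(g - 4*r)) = g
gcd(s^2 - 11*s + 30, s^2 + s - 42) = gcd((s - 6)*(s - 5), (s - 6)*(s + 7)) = s - 6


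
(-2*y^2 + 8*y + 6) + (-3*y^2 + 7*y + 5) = -5*y^2 + 15*y + 11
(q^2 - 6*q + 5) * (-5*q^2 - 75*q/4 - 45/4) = -5*q^4 + 45*q^3/4 + 305*q^2/4 - 105*q/4 - 225/4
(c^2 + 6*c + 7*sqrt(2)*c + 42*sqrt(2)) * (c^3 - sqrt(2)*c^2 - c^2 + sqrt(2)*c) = c^5 + 5*c^4 + 6*sqrt(2)*c^4 - 20*c^3 + 30*sqrt(2)*c^3 - 70*c^2 - 36*sqrt(2)*c^2 + 84*c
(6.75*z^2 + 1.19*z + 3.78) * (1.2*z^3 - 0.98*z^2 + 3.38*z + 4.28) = 8.1*z^5 - 5.187*z^4 + 26.1848*z^3 + 29.2078*z^2 + 17.8696*z + 16.1784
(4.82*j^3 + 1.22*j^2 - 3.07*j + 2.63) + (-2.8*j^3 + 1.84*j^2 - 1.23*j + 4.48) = 2.02*j^3 + 3.06*j^2 - 4.3*j + 7.11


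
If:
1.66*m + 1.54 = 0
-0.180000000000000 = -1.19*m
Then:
No Solution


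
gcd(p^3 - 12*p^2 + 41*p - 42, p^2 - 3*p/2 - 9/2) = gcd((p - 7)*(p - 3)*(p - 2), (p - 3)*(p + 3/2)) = p - 3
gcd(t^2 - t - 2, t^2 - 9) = 1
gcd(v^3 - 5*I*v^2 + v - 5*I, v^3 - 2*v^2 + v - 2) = v^2 + 1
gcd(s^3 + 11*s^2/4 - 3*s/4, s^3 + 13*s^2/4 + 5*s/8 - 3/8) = s^2 + 11*s/4 - 3/4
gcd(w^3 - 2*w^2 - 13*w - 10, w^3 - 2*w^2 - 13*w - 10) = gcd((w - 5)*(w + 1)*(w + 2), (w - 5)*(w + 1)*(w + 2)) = w^3 - 2*w^2 - 13*w - 10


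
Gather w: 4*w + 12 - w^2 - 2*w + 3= -w^2 + 2*w + 15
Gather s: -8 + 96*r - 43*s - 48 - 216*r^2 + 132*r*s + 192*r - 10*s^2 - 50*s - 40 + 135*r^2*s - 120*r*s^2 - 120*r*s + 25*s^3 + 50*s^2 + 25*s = -216*r^2 + 288*r + 25*s^3 + s^2*(40 - 120*r) + s*(135*r^2 + 12*r - 68) - 96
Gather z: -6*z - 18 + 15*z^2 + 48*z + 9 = 15*z^2 + 42*z - 9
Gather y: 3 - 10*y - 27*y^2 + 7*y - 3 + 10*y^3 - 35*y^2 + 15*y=10*y^3 - 62*y^2 + 12*y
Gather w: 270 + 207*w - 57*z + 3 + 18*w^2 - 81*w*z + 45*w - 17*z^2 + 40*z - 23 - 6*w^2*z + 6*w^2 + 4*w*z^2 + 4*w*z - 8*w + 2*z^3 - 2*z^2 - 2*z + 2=w^2*(24 - 6*z) + w*(4*z^2 - 77*z + 244) + 2*z^3 - 19*z^2 - 19*z + 252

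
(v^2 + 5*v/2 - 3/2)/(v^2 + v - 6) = (v - 1/2)/(v - 2)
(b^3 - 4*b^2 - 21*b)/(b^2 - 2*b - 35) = b*(b + 3)/(b + 5)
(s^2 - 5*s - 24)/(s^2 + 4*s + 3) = (s - 8)/(s + 1)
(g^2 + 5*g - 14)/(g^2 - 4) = (g + 7)/(g + 2)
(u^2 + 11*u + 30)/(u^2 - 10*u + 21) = (u^2 + 11*u + 30)/(u^2 - 10*u + 21)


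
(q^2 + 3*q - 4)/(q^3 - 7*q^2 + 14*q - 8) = (q + 4)/(q^2 - 6*q + 8)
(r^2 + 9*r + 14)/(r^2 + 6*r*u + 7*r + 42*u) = (r + 2)/(r + 6*u)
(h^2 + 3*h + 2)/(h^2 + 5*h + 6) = (h + 1)/(h + 3)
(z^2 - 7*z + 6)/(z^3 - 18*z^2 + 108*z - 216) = (z - 1)/(z^2 - 12*z + 36)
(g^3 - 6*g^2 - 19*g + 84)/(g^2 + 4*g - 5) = (g^3 - 6*g^2 - 19*g + 84)/(g^2 + 4*g - 5)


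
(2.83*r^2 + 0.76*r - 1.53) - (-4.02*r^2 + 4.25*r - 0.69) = 6.85*r^2 - 3.49*r - 0.84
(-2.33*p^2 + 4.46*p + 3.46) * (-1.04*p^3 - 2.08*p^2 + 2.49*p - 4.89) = 2.4232*p^5 + 0.208*p^4 - 18.6769*p^3 + 15.3023*p^2 - 13.194*p - 16.9194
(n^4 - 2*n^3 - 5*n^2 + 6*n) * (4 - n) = -n^5 + 6*n^4 - 3*n^3 - 26*n^2 + 24*n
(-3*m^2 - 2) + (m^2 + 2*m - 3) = -2*m^2 + 2*m - 5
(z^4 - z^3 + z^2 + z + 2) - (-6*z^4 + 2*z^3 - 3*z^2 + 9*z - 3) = 7*z^4 - 3*z^3 + 4*z^2 - 8*z + 5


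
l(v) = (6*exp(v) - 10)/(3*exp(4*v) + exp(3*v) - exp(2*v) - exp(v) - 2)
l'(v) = (6*exp(v) - 10)*(-12*exp(4*v) - 3*exp(3*v) + 2*exp(2*v) + exp(v))/(3*exp(4*v) + exp(3*v) - exp(2*v) - exp(v) - 2)^2 + 6*exp(v)/(3*exp(4*v) + exp(3*v) - exp(2*v) - exp(v) - 2) = 2*(-(3*exp(v) - 5)*(12*exp(3*v) + 3*exp(2*v) - 2*exp(v) - 1) + 9*exp(4*v) + 3*exp(3*v) - 3*exp(2*v) - 3*exp(v) - 6)*exp(v)/(-3*exp(4*v) - exp(3*v) + exp(2*v) + exp(v) + 2)^2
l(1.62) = 0.01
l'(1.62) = -0.02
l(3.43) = 0.00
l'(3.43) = -0.00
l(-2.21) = 4.41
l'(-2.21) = -0.58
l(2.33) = 0.00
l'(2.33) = -0.00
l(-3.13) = 4.76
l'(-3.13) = -0.24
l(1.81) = 0.01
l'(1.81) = -0.02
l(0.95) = 0.04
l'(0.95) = -0.05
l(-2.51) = 4.56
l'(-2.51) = -0.44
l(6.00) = 0.00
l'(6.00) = 0.00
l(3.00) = 0.00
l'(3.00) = 0.00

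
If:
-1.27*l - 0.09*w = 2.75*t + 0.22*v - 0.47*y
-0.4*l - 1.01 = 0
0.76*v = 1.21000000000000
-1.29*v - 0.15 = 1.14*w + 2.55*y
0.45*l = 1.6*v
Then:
No Solution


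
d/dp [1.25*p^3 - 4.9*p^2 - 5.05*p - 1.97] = 3.75*p^2 - 9.8*p - 5.05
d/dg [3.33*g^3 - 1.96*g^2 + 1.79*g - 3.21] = 9.99*g^2 - 3.92*g + 1.79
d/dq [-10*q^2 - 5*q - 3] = -20*q - 5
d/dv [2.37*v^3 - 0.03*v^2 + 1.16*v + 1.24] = 7.11*v^2 - 0.06*v + 1.16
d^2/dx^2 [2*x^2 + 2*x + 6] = 4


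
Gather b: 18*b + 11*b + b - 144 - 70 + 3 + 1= 30*b - 210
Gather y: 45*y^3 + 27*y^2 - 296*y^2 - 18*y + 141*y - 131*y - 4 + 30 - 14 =45*y^3 - 269*y^2 - 8*y + 12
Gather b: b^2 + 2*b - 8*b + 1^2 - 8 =b^2 - 6*b - 7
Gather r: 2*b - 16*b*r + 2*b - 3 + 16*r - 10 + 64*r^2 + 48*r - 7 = 4*b + 64*r^2 + r*(64 - 16*b) - 20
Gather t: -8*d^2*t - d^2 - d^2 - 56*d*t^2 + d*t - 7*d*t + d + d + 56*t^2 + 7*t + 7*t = -2*d^2 + 2*d + t^2*(56 - 56*d) + t*(-8*d^2 - 6*d + 14)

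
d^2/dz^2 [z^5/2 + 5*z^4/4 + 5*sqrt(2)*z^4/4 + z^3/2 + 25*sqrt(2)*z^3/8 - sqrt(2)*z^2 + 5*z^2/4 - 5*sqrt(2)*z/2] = 10*z^3 + 15*z^2 + 15*sqrt(2)*z^2 + 3*z + 75*sqrt(2)*z/4 - 2*sqrt(2) + 5/2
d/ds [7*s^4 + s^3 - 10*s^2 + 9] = s*(28*s^2 + 3*s - 20)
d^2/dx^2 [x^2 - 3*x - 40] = 2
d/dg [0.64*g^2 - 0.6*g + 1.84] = 1.28*g - 0.6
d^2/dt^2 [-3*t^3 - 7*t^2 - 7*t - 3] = -18*t - 14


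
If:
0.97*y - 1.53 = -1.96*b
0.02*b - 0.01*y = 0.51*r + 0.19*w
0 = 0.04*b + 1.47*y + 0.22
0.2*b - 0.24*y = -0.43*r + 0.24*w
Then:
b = 0.87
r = -0.18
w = 0.58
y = -0.17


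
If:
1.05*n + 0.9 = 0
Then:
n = -0.86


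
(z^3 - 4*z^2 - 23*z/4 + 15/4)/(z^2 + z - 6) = (z^3 - 4*z^2 - 23*z/4 + 15/4)/(z^2 + z - 6)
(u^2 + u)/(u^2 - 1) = u/(u - 1)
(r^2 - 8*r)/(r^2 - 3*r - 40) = r/(r + 5)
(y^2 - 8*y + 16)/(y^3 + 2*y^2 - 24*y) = (y - 4)/(y*(y + 6))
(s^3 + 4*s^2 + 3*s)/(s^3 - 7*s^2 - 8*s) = (s + 3)/(s - 8)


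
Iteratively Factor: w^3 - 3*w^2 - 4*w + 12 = (w + 2)*(w^2 - 5*w + 6) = (w - 3)*(w + 2)*(w - 2)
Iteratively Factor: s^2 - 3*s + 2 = (s - 1)*(s - 2)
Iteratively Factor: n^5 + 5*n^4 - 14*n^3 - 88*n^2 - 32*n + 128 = (n - 4)*(n^4 + 9*n^3 + 22*n^2 - 32) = (n - 4)*(n - 1)*(n^3 + 10*n^2 + 32*n + 32) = (n - 4)*(n - 1)*(n + 4)*(n^2 + 6*n + 8) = (n - 4)*(n - 1)*(n + 4)^2*(n + 2)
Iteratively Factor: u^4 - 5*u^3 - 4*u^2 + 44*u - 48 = (u - 4)*(u^3 - u^2 - 8*u + 12) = (u - 4)*(u - 2)*(u^2 + u - 6) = (u - 4)*(u - 2)*(u + 3)*(u - 2)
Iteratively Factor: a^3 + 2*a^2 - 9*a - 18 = (a - 3)*(a^2 + 5*a + 6) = (a - 3)*(a + 2)*(a + 3)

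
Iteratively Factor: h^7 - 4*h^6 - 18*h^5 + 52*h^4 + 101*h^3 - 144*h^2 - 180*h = (h + 2)*(h^6 - 6*h^5 - 6*h^4 + 64*h^3 - 27*h^2 - 90*h) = (h + 1)*(h + 2)*(h^5 - 7*h^4 + h^3 + 63*h^2 - 90*h) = h*(h + 1)*(h + 2)*(h^4 - 7*h^3 + h^2 + 63*h - 90) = h*(h - 3)*(h + 1)*(h + 2)*(h^3 - 4*h^2 - 11*h + 30) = h*(h - 5)*(h - 3)*(h + 1)*(h + 2)*(h^2 + h - 6) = h*(h - 5)*(h - 3)*(h + 1)*(h + 2)*(h + 3)*(h - 2)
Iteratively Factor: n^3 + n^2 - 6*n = (n)*(n^2 + n - 6) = n*(n + 3)*(n - 2)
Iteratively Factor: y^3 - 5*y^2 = (y)*(y^2 - 5*y) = y*(y - 5)*(y)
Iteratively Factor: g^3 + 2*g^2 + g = (g)*(g^2 + 2*g + 1) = g*(g + 1)*(g + 1)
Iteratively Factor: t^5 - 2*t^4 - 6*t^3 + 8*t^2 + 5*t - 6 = (t + 2)*(t^4 - 4*t^3 + 2*t^2 + 4*t - 3) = (t - 3)*(t + 2)*(t^3 - t^2 - t + 1) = (t - 3)*(t - 1)*(t + 2)*(t^2 - 1) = (t - 3)*(t - 1)*(t + 1)*(t + 2)*(t - 1)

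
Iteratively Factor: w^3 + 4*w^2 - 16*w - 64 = (w + 4)*(w^2 - 16) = (w + 4)^2*(w - 4)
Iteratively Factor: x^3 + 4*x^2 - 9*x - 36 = (x - 3)*(x^2 + 7*x + 12) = (x - 3)*(x + 4)*(x + 3)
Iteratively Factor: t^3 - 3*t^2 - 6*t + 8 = (t + 2)*(t^2 - 5*t + 4) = (t - 4)*(t + 2)*(t - 1)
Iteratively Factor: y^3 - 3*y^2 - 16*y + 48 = (y + 4)*(y^2 - 7*y + 12) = (y - 4)*(y + 4)*(y - 3)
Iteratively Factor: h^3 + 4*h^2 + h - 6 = (h + 2)*(h^2 + 2*h - 3) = (h - 1)*(h + 2)*(h + 3)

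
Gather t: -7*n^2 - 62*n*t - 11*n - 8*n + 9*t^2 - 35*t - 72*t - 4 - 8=-7*n^2 - 19*n + 9*t^2 + t*(-62*n - 107) - 12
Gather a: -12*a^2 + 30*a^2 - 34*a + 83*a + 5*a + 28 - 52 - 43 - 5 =18*a^2 + 54*a - 72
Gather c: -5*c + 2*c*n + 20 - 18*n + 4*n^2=c*(2*n - 5) + 4*n^2 - 18*n + 20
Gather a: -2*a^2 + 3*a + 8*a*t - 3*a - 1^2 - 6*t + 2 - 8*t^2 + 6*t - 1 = -2*a^2 + 8*a*t - 8*t^2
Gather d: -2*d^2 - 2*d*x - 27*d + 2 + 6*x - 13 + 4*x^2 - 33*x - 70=-2*d^2 + d*(-2*x - 27) + 4*x^2 - 27*x - 81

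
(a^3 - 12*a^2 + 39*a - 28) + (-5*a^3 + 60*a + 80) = -4*a^3 - 12*a^2 + 99*a + 52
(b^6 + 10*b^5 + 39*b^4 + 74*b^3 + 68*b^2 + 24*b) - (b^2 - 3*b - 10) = b^6 + 10*b^5 + 39*b^4 + 74*b^3 + 67*b^2 + 27*b + 10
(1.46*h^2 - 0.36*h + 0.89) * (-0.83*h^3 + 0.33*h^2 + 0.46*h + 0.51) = -1.2118*h^5 + 0.7806*h^4 - 0.1859*h^3 + 0.8727*h^2 + 0.2258*h + 0.4539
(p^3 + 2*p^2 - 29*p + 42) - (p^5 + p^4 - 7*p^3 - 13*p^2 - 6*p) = -p^5 - p^4 + 8*p^3 + 15*p^2 - 23*p + 42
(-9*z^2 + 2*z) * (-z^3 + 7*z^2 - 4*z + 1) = 9*z^5 - 65*z^4 + 50*z^3 - 17*z^2 + 2*z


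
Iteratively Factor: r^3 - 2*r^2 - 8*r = (r - 4)*(r^2 + 2*r) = r*(r - 4)*(r + 2)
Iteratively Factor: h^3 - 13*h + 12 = (h - 3)*(h^2 + 3*h - 4) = (h - 3)*(h - 1)*(h + 4)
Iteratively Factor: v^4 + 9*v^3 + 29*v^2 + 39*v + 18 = (v + 1)*(v^3 + 8*v^2 + 21*v + 18) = (v + 1)*(v + 3)*(v^2 + 5*v + 6) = (v + 1)*(v + 2)*(v + 3)*(v + 3)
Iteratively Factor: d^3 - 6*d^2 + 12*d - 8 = (d - 2)*(d^2 - 4*d + 4) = (d - 2)^2*(d - 2)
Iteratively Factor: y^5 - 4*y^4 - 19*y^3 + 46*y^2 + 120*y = (y + 2)*(y^4 - 6*y^3 - 7*y^2 + 60*y) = (y - 5)*(y + 2)*(y^3 - y^2 - 12*y) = (y - 5)*(y - 4)*(y + 2)*(y^2 + 3*y) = (y - 5)*(y - 4)*(y + 2)*(y + 3)*(y)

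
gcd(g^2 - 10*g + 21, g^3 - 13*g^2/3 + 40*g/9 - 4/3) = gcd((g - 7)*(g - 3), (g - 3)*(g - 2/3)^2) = g - 3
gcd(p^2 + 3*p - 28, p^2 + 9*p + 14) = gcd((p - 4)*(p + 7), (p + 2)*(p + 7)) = p + 7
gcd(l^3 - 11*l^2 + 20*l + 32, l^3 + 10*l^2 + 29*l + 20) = l + 1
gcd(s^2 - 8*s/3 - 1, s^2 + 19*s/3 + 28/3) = 1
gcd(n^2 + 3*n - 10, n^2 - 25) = n + 5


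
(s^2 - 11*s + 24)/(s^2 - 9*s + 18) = (s - 8)/(s - 6)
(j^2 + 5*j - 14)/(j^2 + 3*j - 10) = (j + 7)/(j + 5)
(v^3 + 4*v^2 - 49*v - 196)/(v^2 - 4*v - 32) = (v^2 - 49)/(v - 8)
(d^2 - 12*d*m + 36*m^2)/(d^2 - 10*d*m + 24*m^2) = (d - 6*m)/(d - 4*m)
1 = 1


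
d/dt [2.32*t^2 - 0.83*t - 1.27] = 4.64*t - 0.83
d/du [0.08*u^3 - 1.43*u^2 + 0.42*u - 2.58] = 0.24*u^2 - 2.86*u + 0.42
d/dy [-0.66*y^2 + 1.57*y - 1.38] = 1.57 - 1.32*y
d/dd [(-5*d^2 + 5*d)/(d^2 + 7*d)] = -40/(d^2 + 14*d + 49)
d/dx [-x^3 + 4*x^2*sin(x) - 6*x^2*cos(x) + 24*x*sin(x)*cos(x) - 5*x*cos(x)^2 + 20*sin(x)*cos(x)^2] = 6*x^2*sin(x) + 4*x^2*cos(x) - 3*x^2 + 8*x*sin(x) + 5*x*sin(2*x) - 12*x*cos(x) + 24*x*cos(2*x) + 12*sin(2*x) + 5*cos(x) - 5*cos(2*x)/2 + 15*cos(3*x) - 5/2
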